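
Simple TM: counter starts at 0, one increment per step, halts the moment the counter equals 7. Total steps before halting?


Counter starts at 0. Counting sequence:
  Step 1: counter = 1
  Step 2: counter = 2
  Step 3: counter = 3
  Step 4: counter = 4
  Step 5: counter = 5
  Step 6: counter = 6
  Step 7: counter = 7
Counter reached 7 -> halt
Total steps = 7

7


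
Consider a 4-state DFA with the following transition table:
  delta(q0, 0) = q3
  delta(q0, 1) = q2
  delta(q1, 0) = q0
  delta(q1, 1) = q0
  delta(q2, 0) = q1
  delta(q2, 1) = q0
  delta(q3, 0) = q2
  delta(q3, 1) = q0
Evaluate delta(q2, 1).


Looking up transition function:
delta(q2, 1) in the table
Row: q2, Column: 1
Result: q0

q0


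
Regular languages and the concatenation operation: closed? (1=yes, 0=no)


Regular languages are closed under all standard operations:
- Union: Yes (product construction)
- Intersection: Yes (product construction)
- Complement: Yes (swap accept/reject)
- Concatenation: Yes (NFA construction)
Operation: concatenation -> Closed

1


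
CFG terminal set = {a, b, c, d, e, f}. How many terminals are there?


Terminal symbols: a, b, c, d, e, f
Counting each: a (#1), b (#2), c (#3), d (#4), e (#5), f (#6)
Total = 6

6


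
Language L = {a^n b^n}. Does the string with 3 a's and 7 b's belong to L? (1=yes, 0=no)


Language requires equal numbers of a's and b's
PDA pushes for each 'a', pops for each 'b'
Number of a's = 3
Number of b's = 7
3 != 7 -> Reject

0


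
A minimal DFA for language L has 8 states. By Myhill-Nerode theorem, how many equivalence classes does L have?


Myhill-Nerode theorem:
Number of equivalence classes = number of states in minimal DFA
Minimal DFA states = 8
Therefore equivalence classes = 8

8


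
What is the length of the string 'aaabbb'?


String: 'aaabbb'
Counting characters:
  'a' appears 3 time(s)
  'b' appears 3 time(s)
Total length = 3 + 3 = 6

6


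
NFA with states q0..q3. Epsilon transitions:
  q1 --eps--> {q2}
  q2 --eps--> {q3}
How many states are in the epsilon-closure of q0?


Starting from q0
Initialize closure = {q0}
q0 has no outgoing epsilon transitions -> nothing to add
Final closure: {q0}
Size = 1

1


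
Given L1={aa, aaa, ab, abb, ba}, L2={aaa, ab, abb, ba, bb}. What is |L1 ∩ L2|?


L1 = {aa, aaa, ab, abb, ba}
L2 = {aaa, ab, abb, ba, bb}
Checking each string in L1 against L2:
  'aa': in L2? No
  'aaa': in L2? Yes
  'ab': in L2? Yes
  'abb': in L2? Yes
  'ba': in L2? Yes
Intersection = {aaa, ab, abb, ba}
|L1 ∩ L2| = 4

4


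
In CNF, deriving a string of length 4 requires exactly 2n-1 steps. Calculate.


Chomsky Normal Form derivation:
String length n = 4
Each step either:
  - Splits a nonterminal into two (n-1 such steps)
  - Converts a nonterminal to terminal (n such steps)
Total = (n-1) + n = 2n - 1
= 2(4) - 1
= 8 - 1
= 7

7


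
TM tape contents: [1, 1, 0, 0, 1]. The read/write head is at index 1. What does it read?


Tape: [1, 1, 0, 0, 1]
Positions: 0 1 2 3 4
Values:    1 1 0 0 1
Head at position 1
tape[1] = 1

1


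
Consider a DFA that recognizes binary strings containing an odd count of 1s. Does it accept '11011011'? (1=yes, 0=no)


DFA has 2 states: q_even (start, accept=no) and q_odd
Processing string '11011011' character by character:
  Position 0: read '1', 1-count=1 -> q_odd
  Position 1: read '1', 1-count=2 -> q_even
  Position 2: read '0', 1-count=2 -> q_even (no change)
  Position 3: read '1', 1-count=3 -> q_odd
  Position 4: read '1', 1-count=4 -> q_even
  Position 5: read '0', 1-count=4 -> q_even (no change)
  Position 6: read '1', 1-count=5 -> q_odd
  Position 7: read '1', 1-count=6 -> q_even
Final state: q_even, total 1s = 6 (even); the DFA requires an odd count -> reject

0


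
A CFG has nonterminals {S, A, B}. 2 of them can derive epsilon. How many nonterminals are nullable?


Nonterminals: {S, A, B}
A nonterminal is nullable if it can derive epsilon
Counting nullable nonterminals: 2
Total nullable = 2

2


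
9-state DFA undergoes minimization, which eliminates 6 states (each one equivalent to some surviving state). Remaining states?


Original DFA: 9 states
Redundant states removed: 6
Minimized states = original - removed
= 9 - 6
= 3

3


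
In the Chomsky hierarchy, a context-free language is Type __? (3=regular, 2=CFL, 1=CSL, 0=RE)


Chomsky hierarchy levels:
  Type 3: Regular (DFA/NFA/regex)
  Type 2: Context-free (PDA)
  Type 1: Context-sensitive
  Type 0: Recursively enumerable (TM)
'context-free' corresponds to Type 2

2


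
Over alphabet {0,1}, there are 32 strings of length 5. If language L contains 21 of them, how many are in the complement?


Alphabet: {0,1}
String length: 5
Total strings of length 5 = 2^5 = 32
Strings in L = 21
Complement = total - |L|
= 32 - 21
= 11

11


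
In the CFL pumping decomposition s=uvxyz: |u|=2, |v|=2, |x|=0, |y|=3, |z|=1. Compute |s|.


|s| = |u| + |v| + |x| + |y| + |z|
= 2 + 2 + 0 + 3 + 1
= 4 + 0 + 4
= 4 + 4
= 8

8


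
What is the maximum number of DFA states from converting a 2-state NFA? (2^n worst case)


NFA has 2 states
Subset construction: each DFA state = subset of NFA states
Maximum subsets = 2^2
2^2 = 4

4


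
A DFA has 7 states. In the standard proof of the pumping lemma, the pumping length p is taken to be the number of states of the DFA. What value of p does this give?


Pumping lemma for regular languages (standard proof):
Take p = |Q|, the number of DFA states.
Any string of length >= |Q| passes through |Q|+1 states while reading its first |Q| symbols,
so by pigeonhole some state repeats, giving the loop that can be pumped.
Here |Q| = 7
Therefore the proof uses p = 7

7


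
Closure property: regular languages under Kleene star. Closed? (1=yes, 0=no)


Regular languages are closed under:
- Union (DFA product construction)
- Intersection (DFA product construction)
- Complement (swap accept/reject states)
- Concatenation (NFA construction)
- Kleene star (NFA construction)
Kleene star is in this list
Therefore: closed

1


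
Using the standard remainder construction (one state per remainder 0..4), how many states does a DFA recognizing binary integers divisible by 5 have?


Divisibility by 5 is tracked via the remainder mod 5: 0, 1, ..., 4
The construction assigns one state to each remainder
Number of remainders = 5

5


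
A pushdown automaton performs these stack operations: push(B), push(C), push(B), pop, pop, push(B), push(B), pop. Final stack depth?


Tracing stack operations:
  push(B) -> stack = [B], depth=1
  push(C) -> stack = [B,C], depth=2
  push(B) -> stack = [B,C,B], depth=3
  pop -> removed B, stack = [B,C], depth=2
  pop -> removed C, stack = [B], depth=1
  push(B) -> stack = [B,B], depth=2
  push(B) -> stack = [B,B,B], depth=3
  pop -> removed B, stack = [B,B], depth=2
Final depth = 2

2


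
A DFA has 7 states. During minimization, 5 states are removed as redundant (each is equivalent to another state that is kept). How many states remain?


Original DFA: 7 states
Redundant states removed: 5
Minimized states = original - removed
= 7 - 5
= 2

2


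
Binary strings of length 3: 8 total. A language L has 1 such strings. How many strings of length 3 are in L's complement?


Alphabet: {0,1}
String length: 3
Total strings of length 3 = 2^3 = 8
Strings in L = 1
Complement = total - |L|
= 8 - 1
= 7

7


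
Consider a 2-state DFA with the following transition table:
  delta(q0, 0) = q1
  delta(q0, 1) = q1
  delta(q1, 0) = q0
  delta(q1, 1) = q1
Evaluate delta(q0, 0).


Looking up transition function:
delta(q0, 0) in the table
Row: q0, Column: 0
Result: q1

q1


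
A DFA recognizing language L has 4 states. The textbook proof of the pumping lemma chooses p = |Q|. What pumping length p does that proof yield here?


Pumping lemma for regular languages (standard proof):
Take p = |Q|, the number of DFA states.
Any string of length >= |Q| passes through |Q|+1 states while reading its first |Q| symbols,
so by pigeonhole some state repeats, giving the loop that can be pumped.
Here |Q| = 4
Therefore the proof uses p = 4

4


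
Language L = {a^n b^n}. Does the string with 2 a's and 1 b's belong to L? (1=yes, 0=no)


Language requires equal numbers of a's and b's
PDA pushes for each 'a', pops for each 'b'
Number of a's = 2
Number of b's = 1
2 != 1 -> Reject

0


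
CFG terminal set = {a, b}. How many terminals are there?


Terminal symbols: a, b
Counting each: a (#1), b (#2)
Total = 2

2


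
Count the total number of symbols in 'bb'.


String: 'bb'
Counting characters:
  'b' appears 2 time(s)
Total length = 0 + 2 = 2

2


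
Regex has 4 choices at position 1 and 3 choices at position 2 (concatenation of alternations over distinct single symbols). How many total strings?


First group: 4 alternatives
Second group: 3 alternatives
Concatenation: each choice from group 1 pairs with each from group 2
Total = 4 x 3 = 12

12


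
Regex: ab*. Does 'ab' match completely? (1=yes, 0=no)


Pattern: ab*
String: 'ab'
Pattern requires: exactly one 'a' followed by zero or more 'b's
First char is 'a' -> OK
Rest 'b': all b's? Yes
Result: 1

1


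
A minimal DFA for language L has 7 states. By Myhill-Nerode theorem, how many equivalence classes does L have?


Myhill-Nerode theorem:
Number of equivalence classes = number of states in minimal DFA
Minimal DFA states = 7
Therefore equivalence classes = 7

7


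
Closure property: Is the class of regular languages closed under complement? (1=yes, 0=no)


Regular languages are closed under all standard operations:
- Union: Yes (product construction)
- Intersection: Yes (product construction)
- Complement: Yes (swap accept/reject)
- Concatenation: Yes (NFA construction)
Operation: complement -> Closed

1


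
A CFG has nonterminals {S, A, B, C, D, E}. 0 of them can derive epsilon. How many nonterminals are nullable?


Nonterminals: {S, A, B, C, D, E}
A nonterminal is nullable if it can derive epsilon
Counting nullable nonterminals: 0
Total nullable = 0

0


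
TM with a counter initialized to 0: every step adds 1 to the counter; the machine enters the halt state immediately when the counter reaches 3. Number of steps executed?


Counter starts at 0. Counting sequence:
  Step 1: counter = 1
  Step 2: counter = 2
  Step 3: counter = 3
Counter reached 3 -> halt
Total steps = 3

3


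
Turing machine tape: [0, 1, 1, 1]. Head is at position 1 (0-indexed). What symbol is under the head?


Tape: [0, 1, 1, 1]
Positions: 0 1 2 3
Values:    0 1 1 1
Head at position 1
tape[1] = 1

1


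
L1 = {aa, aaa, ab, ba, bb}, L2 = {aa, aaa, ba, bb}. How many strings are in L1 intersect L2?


L1 = {aa, aaa, ab, ba, bb}
L2 = {aa, aaa, ba, bb}
Checking each string in L1 against L2:
  'aa': in L2? Yes
  'aaa': in L2? Yes
  'ab': in L2? No
  'ba': in L2? Yes
  'bb': in L2? Yes
Intersection = {aa, aaa, ba, bb}
|L1 ∩ L2| = 4

4


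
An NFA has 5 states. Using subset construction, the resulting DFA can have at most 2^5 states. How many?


NFA has 5 states
Subset construction: each DFA state = subset of NFA states
Maximum subsets = 2^5
2^5 = 32

32


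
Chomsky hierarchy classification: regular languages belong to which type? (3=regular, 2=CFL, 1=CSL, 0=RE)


Chomsky hierarchy levels:
  Type 3: Regular (DFA/NFA/regex)
  Type 2: Context-free (PDA)
  Type 1: Context-sensitive
  Type 0: Recursively enumerable (TM)
'regular' corresponds to Type 3

3


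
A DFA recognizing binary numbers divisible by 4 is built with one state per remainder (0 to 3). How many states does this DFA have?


Divisibility by 4 is tracked via the remainder mod 4: 0, 1, ..., 3
The construction assigns one state to each remainder
Number of remainders = 4

4


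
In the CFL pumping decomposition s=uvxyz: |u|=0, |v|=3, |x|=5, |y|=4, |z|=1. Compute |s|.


|s| = |u| + |v| + |x| + |y| + |z|
= 0 + 3 + 5 + 4 + 1
= 3 + 5 + 5
= 8 + 5
= 13

13


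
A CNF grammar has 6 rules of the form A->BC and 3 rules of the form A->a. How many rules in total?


CNF allows two rule forms:
  A -> BC (binary): 6 rules
  A -> a (terminal): 3 rules
Total = 6 + 3 = 9

9


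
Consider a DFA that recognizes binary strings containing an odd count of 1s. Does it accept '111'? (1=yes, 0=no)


DFA has 2 states: q_even (start, accept=no) and q_odd
Processing string '111' character by character:
  Position 0: read '1', 1-count=1 -> q_odd
  Position 1: read '1', 1-count=2 -> q_even
  Position 2: read '1', 1-count=3 -> q_odd
Final state: q_odd, total 1s = 3 (odd); the DFA requires an odd count -> accept

1


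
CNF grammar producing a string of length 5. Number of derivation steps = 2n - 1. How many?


Chomsky Normal Form derivation:
String length n = 5
Each step either:
  - Splits a nonterminal into two (n-1 such steps)
  - Converts a nonterminal to terminal (n such steps)
Total = (n-1) + n = 2n - 1
= 2(5) - 1
= 10 - 1
= 9

9


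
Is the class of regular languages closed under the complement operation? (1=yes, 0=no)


Regular languages are closed under:
- Union (DFA product construction)
- Intersection (DFA product construction)
- Complement (swap accept/reject states)
- Concatenation (NFA construction)
- Kleene star (NFA construction)
complement is in this list
Therefore: closed

1


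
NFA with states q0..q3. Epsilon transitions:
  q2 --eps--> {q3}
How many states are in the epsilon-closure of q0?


Starting from q0
Initialize closure = {q0}
q0 has no outgoing epsilon transitions -> nothing to add
Final closure: {q0}
Size = 1

1


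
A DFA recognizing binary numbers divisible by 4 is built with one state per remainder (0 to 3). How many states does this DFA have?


Divisibility by 4 is tracked via the remainder mod 4: 0, 1, ..., 3
The construction assigns one state to each remainder
Number of remainders = 4

4


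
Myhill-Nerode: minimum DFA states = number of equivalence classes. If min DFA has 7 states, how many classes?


Myhill-Nerode theorem:
Number of equivalence classes = number of states in minimal DFA
Minimal DFA states = 7
Therefore equivalence classes = 7

7


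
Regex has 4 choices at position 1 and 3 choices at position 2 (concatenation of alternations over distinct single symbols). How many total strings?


First group: 4 alternatives
Second group: 3 alternatives
Concatenation: each choice from group 1 pairs with each from group 2
Total = 4 x 3 = 12

12


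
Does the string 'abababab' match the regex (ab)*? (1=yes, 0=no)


Pattern: (ab)*
String: 'abababab'
Pattern requires: zero or more repetitions of 'ab'
Pairs: ['ab', 'ab', 'ab', 'ab']
All pairs are 'ab'? Yes
Result: 1

1


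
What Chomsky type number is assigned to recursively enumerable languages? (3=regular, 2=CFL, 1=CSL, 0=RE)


Chomsky hierarchy levels:
  Type 3: Regular (DFA/NFA/regex)
  Type 2: Context-free (PDA)
  Type 1: Context-sensitive
  Type 0: Recursively enumerable (TM)
'recursively enumerable' corresponds to Type 0

0


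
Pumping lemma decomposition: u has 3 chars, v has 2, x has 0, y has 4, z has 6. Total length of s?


|s| = |u| + |v| + |x| + |y| + |z|
= 3 + 2 + 0 + 4 + 6
= 5 + 0 + 10
= 5 + 10
= 15

15


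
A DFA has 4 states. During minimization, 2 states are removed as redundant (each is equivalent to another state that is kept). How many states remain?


Original DFA: 4 states
Redundant states removed: 2
Minimized states = original - removed
= 4 - 2
= 2

2


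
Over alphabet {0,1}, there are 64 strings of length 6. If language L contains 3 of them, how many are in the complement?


Alphabet: {0,1}
String length: 6
Total strings of length 6 = 2^6 = 64
Strings in L = 3
Complement = total - |L|
= 64 - 3
= 61

61


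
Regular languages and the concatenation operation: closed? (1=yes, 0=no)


Regular languages are closed under all standard operations:
- Union: Yes (product construction)
- Intersection: Yes (product construction)
- Complement: Yes (swap accept/reject)
- Concatenation: Yes (NFA construction)
Operation: concatenation -> Closed

1


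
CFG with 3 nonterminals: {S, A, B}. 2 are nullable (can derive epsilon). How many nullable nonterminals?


Nonterminals: {S, A, B}
A nonterminal is nullable if it can derive epsilon
Counting nullable nonterminals: 2
Total nullable = 2

2


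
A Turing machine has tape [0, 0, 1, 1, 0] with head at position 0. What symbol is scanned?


Tape: [0, 0, 1, 1, 0]
Positions: 0 1 2 3 4
Values:    0 0 1 1 0
Head at position 0
tape[0] = 0

0


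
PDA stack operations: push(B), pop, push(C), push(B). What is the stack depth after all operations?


Tracing stack operations:
  push(B) -> stack = [B], depth=1
  pop -> removed B, stack = [], depth=0
  push(C) -> stack = [C], depth=1
  push(B) -> stack = [C,B], depth=2
Final depth = 2

2


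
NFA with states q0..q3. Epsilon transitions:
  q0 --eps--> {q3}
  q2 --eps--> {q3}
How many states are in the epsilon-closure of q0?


Starting from q0
Initialize closure = {q0}
Follow epsilon from q0 -> add q3
Final closure: {q0, q3}
Size = 2

2


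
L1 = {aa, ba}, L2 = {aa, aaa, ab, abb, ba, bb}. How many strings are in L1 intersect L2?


L1 = {aa, ba}
L2 = {aa, aaa, ab, abb, ba, bb}
Checking each string in L1 against L2:
  'aa': in L2? Yes
  'ba': in L2? Yes
Intersection = {aa, ba}
|L1 ∩ L2| = 2

2


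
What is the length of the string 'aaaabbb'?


String: 'aaaabbb'
Counting characters:
  'a' appears 4 time(s)
  'b' appears 3 time(s)
Total length = 4 + 3 = 7

7


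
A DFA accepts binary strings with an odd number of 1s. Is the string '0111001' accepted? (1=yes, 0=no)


DFA has 2 states: q_even (start, accept=no) and q_odd
Processing string '0111001' character by character:
  Position 0: read '0', 1-count=0 -> q_even (no change)
  Position 1: read '1', 1-count=1 -> q_odd
  Position 2: read '1', 1-count=2 -> q_even
  Position 3: read '1', 1-count=3 -> q_odd
  Position 4: read '0', 1-count=3 -> q_odd (no change)
  Position 5: read '0', 1-count=3 -> q_odd (no change)
  Position 6: read '1', 1-count=4 -> q_even
Final state: q_even, total 1s = 4 (even); the DFA requires an odd count -> reject

0


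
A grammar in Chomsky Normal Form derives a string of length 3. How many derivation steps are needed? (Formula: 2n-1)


Chomsky Normal Form derivation:
String length n = 3
Each step either:
  - Splits a nonterminal into two (n-1 such steps)
  - Converts a nonterminal to terminal (n such steps)
Total = (n-1) + n = 2n - 1
= 2(3) - 1
= 6 - 1
= 5

5


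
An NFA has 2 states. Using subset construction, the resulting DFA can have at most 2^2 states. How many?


NFA has 2 states
Subset construction: each DFA state = subset of NFA states
Maximum subsets = 2^2
2^2 = 4

4


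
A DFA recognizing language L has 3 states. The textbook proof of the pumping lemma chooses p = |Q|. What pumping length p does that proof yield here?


Pumping lemma for regular languages (standard proof):
Take p = |Q|, the number of DFA states.
Any string of length >= |Q| passes through |Q|+1 states while reading its first |Q| symbols,
so by pigeonhole some state repeats, giving the loop that can be pumped.
Here |Q| = 3
Therefore the proof uses p = 3

3


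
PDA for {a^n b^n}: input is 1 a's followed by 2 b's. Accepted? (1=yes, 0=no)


Language requires equal numbers of a's and b's
PDA pushes for each 'a', pops for each 'b'
Number of a's = 1
Number of b's = 2
1 != 2 -> Reject

0


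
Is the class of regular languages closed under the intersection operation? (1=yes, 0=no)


Regular languages are closed under:
- Union (DFA product construction)
- Intersection (DFA product construction)
- Complement (swap accept/reject states)
- Concatenation (NFA construction)
- Kleene star (NFA construction)
intersection is in this list
Therefore: closed

1


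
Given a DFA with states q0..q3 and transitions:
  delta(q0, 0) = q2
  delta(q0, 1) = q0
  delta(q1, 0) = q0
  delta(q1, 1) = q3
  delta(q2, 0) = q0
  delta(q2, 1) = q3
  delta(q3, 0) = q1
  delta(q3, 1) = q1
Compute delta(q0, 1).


Looking up transition function:
delta(q0, 1) in the table
Row: q0, Column: 1
Result: q0

q0


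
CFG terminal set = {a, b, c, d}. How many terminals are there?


Terminal symbols: a, b, c, d
Counting each: a (#1), b (#2), c (#3), d (#4)
Total = 4

4


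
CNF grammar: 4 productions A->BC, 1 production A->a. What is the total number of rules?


CNF allows two rule forms:
  A -> BC (binary): 4 rules
  A -> a (terminal): 1 rule
Total = 4 + 1 = 5

5


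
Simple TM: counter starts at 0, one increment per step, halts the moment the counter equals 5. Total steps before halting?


Counter starts at 0. Counting sequence:
  Step 1: counter = 1
  Step 2: counter = 2
  Step 3: counter = 3
  Step 4: counter = 4
  Step 5: counter = 5
Counter reached 5 -> halt
Total steps = 5

5


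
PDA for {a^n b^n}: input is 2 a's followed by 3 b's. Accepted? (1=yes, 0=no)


Language requires equal numbers of a's and b's
PDA pushes for each 'a', pops for each 'b'
Number of a's = 2
Number of b's = 3
2 != 3 -> Reject

0


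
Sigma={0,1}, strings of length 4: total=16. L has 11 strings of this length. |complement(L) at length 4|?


Alphabet: {0,1}
String length: 4
Total strings of length 4 = 2^4 = 16
Strings in L = 11
Complement = total - |L|
= 16 - 11
= 5

5


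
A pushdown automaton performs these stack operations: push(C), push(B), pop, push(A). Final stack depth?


Tracing stack operations:
  push(C) -> stack = [C], depth=1
  push(B) -> stack = [C,B], depth=2
  pop -> removed B, stack = [C], depth=1
  push(A) -> stack = [C,A], depth=2
Final depth = 2

2


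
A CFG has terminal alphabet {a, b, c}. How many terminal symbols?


Terminal symbols: a, b, c
Counting each: a (#1), b (#2), c (#3)
Total = 3

3


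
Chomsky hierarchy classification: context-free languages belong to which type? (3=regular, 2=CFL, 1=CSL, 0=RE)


Chomsky hierarchy levels:
  Type 3: Regular (DFA/NFA/regex)
  Type 2: Context-free (PDA)
  Type 1: Context-sensitive
  Type 0: Recursively enumerable (TM)
'context-free' corresponds to Type 2

2


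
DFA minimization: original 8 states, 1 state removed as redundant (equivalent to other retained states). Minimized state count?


Original DFA: 8 states
Redundant states removed: 1
Minimized states = original - removed
= 8 - 1
= 7

7


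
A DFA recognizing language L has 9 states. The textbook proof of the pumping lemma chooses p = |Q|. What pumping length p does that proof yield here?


Pumping lemma for regular languages (standard proof):
Take p = |Q|, the number of DFA states.
Any string of length >= |Q| passes through |Q|+1 states while reading its first |Q| symbols,
so by pigeonhole some state repeats, giving the loop that can be pumped.
Here |Q| = 9
Therefore the proof uses p = 9

9


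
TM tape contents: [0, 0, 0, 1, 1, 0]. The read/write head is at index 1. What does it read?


Tape: [0, 0, 0, 1, 1, 0]
Positions: 0 1 2 3 4 5
Values:    0 0 0 1 1 0
Head at position 1
tape[1] = 0

0


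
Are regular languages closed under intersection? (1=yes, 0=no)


Regular languages are closed under:
- Union (DFA product construction)
- Intersection (DFA product construction)
- Complement (swap accept/reject states)
- Concatenation (NFA construction)
- Kleene star (NFA construction)
intersection is in this list
Therefore: closed

1


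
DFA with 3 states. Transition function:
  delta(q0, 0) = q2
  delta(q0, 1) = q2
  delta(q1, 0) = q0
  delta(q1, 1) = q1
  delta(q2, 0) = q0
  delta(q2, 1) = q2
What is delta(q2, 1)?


Looking up transition function:
delta(q2, 1) in the table
Row: q2, Column: 1
Result: q2

q2


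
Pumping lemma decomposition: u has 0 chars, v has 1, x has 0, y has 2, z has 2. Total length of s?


|s| = |u| + |v| + |x| + |y| + |z|
= 0 + 1 + 0 + 2 + 2
= 1 + 0 + 4
= 1 + 4
= 5

5


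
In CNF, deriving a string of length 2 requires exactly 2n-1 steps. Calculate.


Chomsky Normal Form derivation:
String length n = 2
Each step either:
  - Splits a nonterminal into two (n-1 such steps)
  - Converts a nonterminal to terminal (n such steps)
Total = (n-1) + n = 2n - 1
= 2(2) - 1
= 4 - 1
= 3

3


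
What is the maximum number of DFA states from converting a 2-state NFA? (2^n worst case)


NFA has 2 states
Subset construction: each DFA state = subset of NFA states
Maximum subsets = 2^2
2^2 = 4

4


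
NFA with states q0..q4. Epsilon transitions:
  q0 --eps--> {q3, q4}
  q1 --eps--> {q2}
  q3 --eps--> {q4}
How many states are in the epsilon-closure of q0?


Starting from q0
Initialize closure = {q0}
Follow epsilon from q0 -> add q3
Follow epsilon from q0 -> add q4
Final closure: {q0, q3, q4}
Size = 3

3


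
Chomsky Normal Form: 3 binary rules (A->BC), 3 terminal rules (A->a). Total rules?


CNF allows two rule forms:
  A -> BC (binary): 3 rules
  A -> a (terminal): 3 rules
Total = 3 + 3 = 6

6


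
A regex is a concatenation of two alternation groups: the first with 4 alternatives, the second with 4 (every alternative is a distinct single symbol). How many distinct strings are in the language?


First group: 4 alternatives
Second group: 4 alternatives
Concatenation: each choice from group 1 pairs with each from group 2
Total = 4 x 4 = 16

16


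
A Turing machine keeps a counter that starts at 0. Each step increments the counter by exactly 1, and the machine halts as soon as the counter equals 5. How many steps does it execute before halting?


Counter starts at 0. Counting sequence:
  Step 1: counter = 1
  Step 2: counter = 2
  Step 3: counter = 3
  Step 4: counter = 4
  Step 5: counter = 5
Counter reached 5 -> halt
Total steps = 5

5


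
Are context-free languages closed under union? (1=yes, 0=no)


CFL closure properties:
  Closed under: union, concatenation, Kleene star
  NOT closed under: intersection, complement
Operation 'union' is in closed list -> Yes (closed)

1


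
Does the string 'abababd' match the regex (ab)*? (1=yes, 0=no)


Pattern: (ab)*
String: 'abababd'
Pattern requires: zero or more repetitions of 'ab'
Length 7 is odd -> cannot be (ab)* -> no match
Result: 0

0


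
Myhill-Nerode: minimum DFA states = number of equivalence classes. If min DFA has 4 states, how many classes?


Myhill-Nerode theorem:
Number of equivalence classes = number of states in minimal DFA
Minimal DFA states = 4
Therefore equivalence classes = 4

4


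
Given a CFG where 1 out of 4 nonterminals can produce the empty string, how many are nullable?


Nonterminals: {S, A, B, C}
A nonterminal is nullable if it can derive epsilon
Counting nullable nonterminals: 1
Total nullable = 1

1


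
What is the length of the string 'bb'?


String: 'bb'
Counting characters:
  'b' appears 2 time(s)
Total length = 0 + 2 = 2

2


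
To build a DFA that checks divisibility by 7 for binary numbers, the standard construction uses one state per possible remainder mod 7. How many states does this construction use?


Divisibility by 7 is tracked via the remainder mod 7: 0, 1, ..., 6
The construction assigns one state to each remainder
Number of remainders = 7

7


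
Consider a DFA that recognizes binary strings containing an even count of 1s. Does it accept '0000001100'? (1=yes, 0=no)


DFA has 2 states: q_even (start, accept=yes) and q_odd
Processing string '0000001100' character by character:
  Position 0: read '0', 1-count=0 -> q_even (no change)
  Position 1: read '0', 1-count=0 -> q_even (no change)
  Position 2: read '0', 1-count=0 -> q_even (no change)
  Position 3: read '0', 1-count=0 -> q_even (no change)
  Position 4: read '0', 1-count=0 -> q_even (no change)
  Position 5: read '0', 1-count=0 -> q_even (no change)
  Position 6: read '1', 1-count=1 -> q_odd
  Position 7: read '1', 1-count=2 -> q_even
  Position 8: read '0', 1-count=2 -> q_even (no change)
  Position 9: read '0', 1-count=2 -> q_even (no change)
Final state: q_even, total 1s = 2 (even); the DFA requires an even count -> accept

1


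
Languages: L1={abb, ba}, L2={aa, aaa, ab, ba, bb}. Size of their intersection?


L1 = {abb, ba}
L2 = {aa, aaa, ab, ba, bb}
Checking each string in L1 against L2:
  'abb': in L2? No
  'ba': in L2? Yes
Intersection = {ba}
|L1 ∩ L2| = 1

1


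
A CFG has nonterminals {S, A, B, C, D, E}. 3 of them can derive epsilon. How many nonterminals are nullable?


Nonterminals: {S, A, B, C, D, E}
A nonterminal is nullable if it can derive epsilon
Counting nullable nonterminals: 3
Total nullable = 3

3


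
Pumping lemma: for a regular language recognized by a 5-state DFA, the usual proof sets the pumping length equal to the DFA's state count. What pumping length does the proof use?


Pumping lemma for regular languages (standard proof):
Take p = |Q|, the number of DFA states.
Any string of length >= |Q| passes through |Q|+1 states while reading its first |Q| symbols,
so by pigeonhole some state repeats, giving the loop that can be pumped.
Here |Q| = 5
Therefore the proof uses p = 5

5


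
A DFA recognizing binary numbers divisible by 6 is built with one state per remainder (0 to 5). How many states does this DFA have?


Divisibility by 6 is tracked via the remainder mod 6: 0, 1, ..., 5
The construction assigns one state to each remainder
Number of remainders = 6

6


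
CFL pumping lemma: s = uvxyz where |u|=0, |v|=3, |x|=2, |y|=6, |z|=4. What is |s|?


|s| = |u| + |v| + |x| + |y| + |z|
= 0 + 3 + 2 + 6 + 4
= 3 + 2 + 10
= 5 + 10
= 15

15


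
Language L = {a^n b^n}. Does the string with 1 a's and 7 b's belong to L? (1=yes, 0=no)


Language requires equal numbers of a's and b's
PDA pushes for each 'a', pops for each 'b'
Number of a's = 1
Number of b's = 7
1 != 7 -> Reject

0


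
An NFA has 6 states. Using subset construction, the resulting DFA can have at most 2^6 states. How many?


NFA has 6 states
Subset construction: each DFA state = subset of NFA states
Maximum subsets = 2^6
2^6 = 64

64


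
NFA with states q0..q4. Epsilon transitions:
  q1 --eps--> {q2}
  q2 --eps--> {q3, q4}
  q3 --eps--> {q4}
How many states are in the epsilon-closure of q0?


Starting from q0
Initialize closure = {q0}
q0 has no outgoing epsilon transitions -> nothing to add
Final closure: {q0}
Size = 1

1


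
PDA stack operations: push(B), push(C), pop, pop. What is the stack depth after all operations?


Tracing stack operations:
  push(B) -> stack = [B], depth=1
  push(C) -> stack = [B,C], depth=2
  pop -> removed C, stack = [B], depth=1
  pop -> removed B, stack = [], depth=0
Final depth = 0

0


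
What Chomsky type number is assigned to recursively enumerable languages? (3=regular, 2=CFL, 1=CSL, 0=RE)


Chomsky hierarchy levels:
  Type 3: Regular (DFA/NFA/regex)
  Type 2: Context-free (PDA)
  Type 1: Context-sensitive
  Type 0: Recursively enumerable (TM)
'recursively enumerable' corresponds to Type 0

0


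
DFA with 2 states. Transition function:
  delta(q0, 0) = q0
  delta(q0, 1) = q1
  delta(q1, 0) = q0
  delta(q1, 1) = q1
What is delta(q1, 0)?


Looking up transition function:
delta(q1, 0) in the table
Row: q1, Column: 0
Result: q0

q0


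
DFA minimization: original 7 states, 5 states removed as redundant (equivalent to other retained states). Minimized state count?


Original DFA: 7 states
Redundant states removed: 5
Minimized states = original - removed
= 7 - 5
= 2

2


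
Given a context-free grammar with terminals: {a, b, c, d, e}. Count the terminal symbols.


Terminal symbols: a, b, c, d, e
Counting each: a (#1), b (#2), c (#3), d (#4), e (#5)
Total = 5

5


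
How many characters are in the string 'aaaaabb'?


String: 'aaaaabb'
Counting characters:
  'a' appears 5 time(s)
  'b' appears 2 time(s)
Total length = 5 + 2 = 7

7


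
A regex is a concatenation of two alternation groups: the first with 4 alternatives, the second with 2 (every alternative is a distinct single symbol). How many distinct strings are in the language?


First group: 4 alternatives
Second group: 2 alternatives
Concatenation: each choice from group 1 pairs with each from group 2
Total = 4 x 2 = 8

8


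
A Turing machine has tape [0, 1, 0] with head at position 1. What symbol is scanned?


Tape: [0, 1, 0]
Positions: 0 1 2
Values:    0 1 0
Head at position 1
tape[1] = 1

1


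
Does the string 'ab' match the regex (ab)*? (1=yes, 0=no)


Pattern: (ab)*
String: 'ab'
Pattern requires: zero or more repetitions of 'ab'
Pairs: ['ab']
All pairs are 'ab'? Yes
Result: 1

1


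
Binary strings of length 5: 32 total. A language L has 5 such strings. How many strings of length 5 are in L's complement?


Alphabet: {0,1}
String length: 5
Total strings of length 5 = 2^5 = 32
Strings in L = 5
Complement = total - |L|
= 32 - 5
= 27

27


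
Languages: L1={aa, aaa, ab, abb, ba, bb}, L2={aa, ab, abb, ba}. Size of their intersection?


L1 = {aa, aaa, ab, abb, ba, bb}
L2 = {aa, ab, abb, ba}
Checking each string in L1 against L2:
  'aa': in L2? Yes
  'aaa': in L2? No
  'ab': in L2? Yes
  'abb': in L2? Yes
  'ba': in L2? Yes
  'bb': in L2? No
Intersection = {aa, ab, abb, ba}
|L1 ∩ L2| = 4

4


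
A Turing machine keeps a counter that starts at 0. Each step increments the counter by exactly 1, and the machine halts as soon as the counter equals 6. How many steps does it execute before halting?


Counter starts at 0. Counting sequence:
  Step 1: counter = 1
  Step 2: counter = 2
  Step 3: counter = 3
  Step 4: counter = 4
  Step 5: counter = 5
  Step 6: counter = 6
Counter reached 6 -> halt
Total steps = 6

6


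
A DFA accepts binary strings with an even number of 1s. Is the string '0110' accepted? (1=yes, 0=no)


DFA has 2 states: q_even (start, accept=yes) and q_odd
Processing string '0110' character by character:
  Position 0: read '0', 1-count=0 -> q_even (no change)
  Position 1: read '1', 1-count=1 -> q_odd
  Position 2: read '1', 1-count=2 -> q_even
  Position 3: read '0', 1-count=2 -> q_even (no change)
Final state: q_even, total 1s = 2 (even); the DFA requires an even count -> accept

1


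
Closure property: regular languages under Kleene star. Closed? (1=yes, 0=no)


Regular languages are closed under:
- Union (DFA product construction)
- Intersection (DFA product construction)
- Complement (swap accept/reject states)
- Concatenation (NFA construction)
- Kleene star (NFA construction)
Kleene star is in this list
Therefore: closed

1


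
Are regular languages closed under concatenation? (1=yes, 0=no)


Regular languages are closed under all standard operations:
- Union: Yes (product construction)
- Intersection: Yes (product construction)
- Complement: Yes (swap accept/reject)
- Concatenation: Yes (NFA construction)
Operation: concatenation -> Closed

1


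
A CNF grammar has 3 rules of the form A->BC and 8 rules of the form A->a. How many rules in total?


CNF allows two rule forms:
  A -> BC (binary): 3 rules
  A -> a (terminal): 8 rules
Total = 3 + 8 = 11

11


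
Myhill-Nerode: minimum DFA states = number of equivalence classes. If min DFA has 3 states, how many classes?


Myhill-Nerode theorem:
Number of equivalence classes = number of states in minimal DFA
Minimal DFA states = 3
Therefore equivalence classes = 3

3


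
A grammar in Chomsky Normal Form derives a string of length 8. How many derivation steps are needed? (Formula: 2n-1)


Chomsky Normal Form derivation:
String length n = 8
Each step either:
  - Splits a nonterminal into two (n-1 such steps)
  - Converts a nonterminal to terminal (n such steps)
Total = (n-1) + n = 2n - 1
= 2(8) - 1
= 16 - 1
= 15

15


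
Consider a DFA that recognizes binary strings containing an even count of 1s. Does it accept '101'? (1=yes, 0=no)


DFA has 2 states: q_even (start, accept=yes) and q_odd
Processing string '101' character by character:
  Position 0: read '1', 1-count=1 -> q_odd
  Position 1: read '0', 1-count=1 -> q_odd (no change)
  Position 2: read '1', 1-count=2 -> q_even
Final state: q_even, total 1s = 2 (even); the DFA requires an even count -> accept

1


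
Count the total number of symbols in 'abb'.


String: 'abb'
Counting characters:
  'a' appears 1 time(s)
  'b' appears 2 time(s)
Total length = 1 + 2 = 3

3


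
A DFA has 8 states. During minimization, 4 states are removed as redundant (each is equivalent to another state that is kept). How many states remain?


Original DFA: 8 states
Redundant states removed: 4
Minimized states = original - removed
= 8 - 4
= 4

4


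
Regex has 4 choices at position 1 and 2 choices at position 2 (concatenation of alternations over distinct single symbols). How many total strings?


First group: 4 alternatives
Second group: 2 alternatives
Concatenation: each choice from group 1 pairs with each from group 2
Total = 4 x 2 = 8

8


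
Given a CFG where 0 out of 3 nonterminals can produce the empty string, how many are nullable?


Nonterminals: {S, A, B}
A nonterminal is nullable if it can derive epsilon
Counting nullable nonterminals: 0
Total nullable = 0

0


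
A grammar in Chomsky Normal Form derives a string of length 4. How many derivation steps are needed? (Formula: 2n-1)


Chomsky Normal Form derivation:
String length n = 4
Each step either:
  - Splits a nonterminal into two (n-1 such steps)
  - Converts a nonterminal to terminal (n such steps)
Total = (n-1) + n = 2n - 1
= 2(4) - 1
= 8 - 1
= 7

7


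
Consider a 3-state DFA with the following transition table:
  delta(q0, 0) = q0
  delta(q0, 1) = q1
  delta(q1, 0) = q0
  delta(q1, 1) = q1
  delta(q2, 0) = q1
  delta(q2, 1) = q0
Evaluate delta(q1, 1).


Looking up transition function:
delta(q1, 1) in the table
Row: q1, Column: 1
Result: q1

q1


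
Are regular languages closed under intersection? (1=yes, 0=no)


Regular languages are closed under:
- Union (DFA product construction)
- Intersection (DFA product construction)
- Complement (swap accept/reject states)
- Concatenation (NFA construction)
- Kleene star (NFA construction)
intersection is in this list
Therefore: closed

1


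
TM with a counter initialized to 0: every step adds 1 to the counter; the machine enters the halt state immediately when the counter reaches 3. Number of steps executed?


Counter starts at 0. Counting sequence:
  Step 1: counter = 1
  Step 2: counter = 2
  Step 3: counter = 3
Counter reached 3 -> halt
Total steps = 3

3


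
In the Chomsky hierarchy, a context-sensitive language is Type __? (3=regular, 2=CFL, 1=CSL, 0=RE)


Chomsky hierarchy levels:
  Type 3: Regular (DFA/NFA/regex)
  Type 2: Context-free (PDA)
  Type 1: Context-sensitive
  Type 0: Recursively enumerable (TM)
'context-sensitive' corresponds to Type 1

1


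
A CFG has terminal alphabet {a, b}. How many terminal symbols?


Terminal symbols: a, b
Counting each: a (#1), b (#2)
Total = 2

2


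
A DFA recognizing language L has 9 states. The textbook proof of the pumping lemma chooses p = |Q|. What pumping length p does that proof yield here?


Pumping lemma for regular languages (standard proof):
Take p = |Q|, the number of DFA states.
Any string of length >= |Q| passes through |Q|+1 states while reading its first |Q| symbols,
so by pigeonhole some state repeats, giving the loop that can be pumped.
Here |Q| = 9
Therefore the proof uses p = 9

9


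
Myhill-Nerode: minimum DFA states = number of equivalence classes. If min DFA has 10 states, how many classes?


Myhill-Nerode theorem:
Number of equivalence classes = number of states in minimal DFA
Minimal DFA states = 10
Therefore equivalence classes = 10

10


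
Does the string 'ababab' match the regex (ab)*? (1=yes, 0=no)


Pattern: (ab)*
String: 'ababab'
Pattern requires: zero or more repetitions of 'ab'
Pairs: ['ab', 'ab', 'ab']
All pairs are 'ab'? Yes
Result: 1

1


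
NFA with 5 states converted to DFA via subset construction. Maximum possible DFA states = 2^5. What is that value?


NFA has 5 states
Subset construction: each DFA state = subset of NFA states
Maximum subsets = 2^5
2^5 = 32

32
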